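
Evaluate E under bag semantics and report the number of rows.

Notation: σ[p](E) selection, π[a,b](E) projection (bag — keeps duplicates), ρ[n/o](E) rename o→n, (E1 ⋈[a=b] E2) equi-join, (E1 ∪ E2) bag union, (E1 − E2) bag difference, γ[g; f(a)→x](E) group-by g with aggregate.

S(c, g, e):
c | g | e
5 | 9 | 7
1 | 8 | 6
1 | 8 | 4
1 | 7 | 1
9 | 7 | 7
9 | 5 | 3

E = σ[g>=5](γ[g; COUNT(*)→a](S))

Subexpression sizes:
  S → 6
  γ[g; COUNT(*)→a](S) → 4
  σ[g>=5](γ[g; COUNT(*)→a](S)) → 4

|E| = 4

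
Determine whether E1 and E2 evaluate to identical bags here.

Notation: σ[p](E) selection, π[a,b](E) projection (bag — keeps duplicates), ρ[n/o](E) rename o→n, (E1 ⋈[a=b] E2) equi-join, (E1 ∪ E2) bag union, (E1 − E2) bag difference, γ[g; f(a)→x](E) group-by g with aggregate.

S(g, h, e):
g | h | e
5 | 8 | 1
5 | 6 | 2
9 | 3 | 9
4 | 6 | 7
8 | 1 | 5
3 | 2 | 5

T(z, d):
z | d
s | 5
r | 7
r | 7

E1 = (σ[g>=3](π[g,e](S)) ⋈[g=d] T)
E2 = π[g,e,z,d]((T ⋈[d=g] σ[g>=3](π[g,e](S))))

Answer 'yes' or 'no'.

E1 stepwise |·|:
  S → 6
  π[g,e](S) → 6
  σ[g>=3](π[g,e](S)) → 6
  T → 3
  (σ[g>=3](π[g,e](S)) ⋈[g=d] T) → 2
E2 stepwise |·|:
  T → 3
  S → 6
  π[g,e](S) → 6
  σ[g>=3](π[g,e](S)) → 6
  (T ⋈[d=g] σ[g>=3](π[g,e](S))) → 2
  π[g,e,z,d]((T ⋈[d=g] σ[g>=3](π[g,e](S)))) → 2

E1 and E2 produce the same multiset:
g | e | z | d
5 | 1 | s | 5
5 | 2 | s | 5

yes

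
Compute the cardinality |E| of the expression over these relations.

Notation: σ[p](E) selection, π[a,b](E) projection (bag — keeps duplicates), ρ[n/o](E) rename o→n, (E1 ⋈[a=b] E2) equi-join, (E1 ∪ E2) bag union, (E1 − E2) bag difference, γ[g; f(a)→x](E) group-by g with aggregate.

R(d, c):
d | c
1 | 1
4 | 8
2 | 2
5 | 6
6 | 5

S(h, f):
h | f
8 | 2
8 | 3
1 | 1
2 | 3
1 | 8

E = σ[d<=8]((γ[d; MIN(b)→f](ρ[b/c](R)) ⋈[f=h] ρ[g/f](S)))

Per-node cardinality:
  R → 5
  ρ[b/c](R) → 5
  γ[d; MIN(b)→f](ρ[b/c](R)) → 5
  S → 5
  ρ[g/f](S) → 5
  (γ[d; MIN(b)→f](ρ[b/c](R)) ⋈[f=h] ρ[g/f](S)) → 5
  σ[d<=8]((γ[d; MIN(b)→f](ρ[b/c](R)) ⋈[f=h] ρ[g/f](S))) → 5

|E| = 5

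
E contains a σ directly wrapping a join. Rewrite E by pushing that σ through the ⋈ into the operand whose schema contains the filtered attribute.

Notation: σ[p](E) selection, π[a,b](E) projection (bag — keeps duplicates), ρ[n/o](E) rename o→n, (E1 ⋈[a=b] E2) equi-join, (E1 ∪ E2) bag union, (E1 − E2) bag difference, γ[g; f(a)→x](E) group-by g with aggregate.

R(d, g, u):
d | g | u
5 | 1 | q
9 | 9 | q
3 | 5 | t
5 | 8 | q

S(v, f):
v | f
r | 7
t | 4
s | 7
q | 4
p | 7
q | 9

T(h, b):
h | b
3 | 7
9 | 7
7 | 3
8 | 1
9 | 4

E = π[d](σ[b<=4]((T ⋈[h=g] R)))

σ filters on b, owned by the left side.
E' = π[d]((σ[b<=4](T) ⋈[h=g] R))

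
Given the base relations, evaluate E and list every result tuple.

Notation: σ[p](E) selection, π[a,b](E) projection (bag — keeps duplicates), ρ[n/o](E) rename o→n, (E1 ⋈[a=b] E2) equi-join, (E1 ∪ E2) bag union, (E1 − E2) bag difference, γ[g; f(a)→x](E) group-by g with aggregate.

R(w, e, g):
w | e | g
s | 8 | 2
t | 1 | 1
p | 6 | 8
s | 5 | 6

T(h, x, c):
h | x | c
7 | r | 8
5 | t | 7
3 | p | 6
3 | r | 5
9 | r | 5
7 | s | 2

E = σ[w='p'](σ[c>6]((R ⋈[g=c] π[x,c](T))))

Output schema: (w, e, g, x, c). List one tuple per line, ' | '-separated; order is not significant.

Per-node cardinality:
  R → 4
  T → 6
  π[x,c](T) → 6
  (R ⋈[g=c] π[x,c](T)) → 3
  σ[c>6]((R ⋈[g=c] π[x,c](T))) → 1
  σ[w='p'](σ[c>6]((R ⋈[g=c] π[x,c](T)))) → 1

== RESULT ==
w | e | g | x | c
p | 6 | 8 | r | 8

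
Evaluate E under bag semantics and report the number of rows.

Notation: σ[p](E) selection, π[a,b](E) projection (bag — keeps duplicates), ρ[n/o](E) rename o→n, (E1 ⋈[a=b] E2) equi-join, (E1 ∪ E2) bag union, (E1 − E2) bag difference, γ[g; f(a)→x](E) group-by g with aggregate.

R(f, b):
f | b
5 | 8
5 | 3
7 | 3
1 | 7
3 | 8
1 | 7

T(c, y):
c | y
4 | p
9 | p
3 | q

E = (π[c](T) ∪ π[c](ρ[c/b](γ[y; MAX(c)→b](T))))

Stepwise |·|:
  T → 3
  π[c](T) → 3
  T → 3
  γ[y; MAX(c)→b](T) → 2
  ρ[c/b](γ[y; MAX(c)→b](T)) → 2
  π[c](ρ[c/b](γ[y; MAX(c)→b](T))) → 2
  (π[c](T) ∪ π[c](ρ[c/b](γ[y; MAX(c)→b](T)))) → 5

|E| = 5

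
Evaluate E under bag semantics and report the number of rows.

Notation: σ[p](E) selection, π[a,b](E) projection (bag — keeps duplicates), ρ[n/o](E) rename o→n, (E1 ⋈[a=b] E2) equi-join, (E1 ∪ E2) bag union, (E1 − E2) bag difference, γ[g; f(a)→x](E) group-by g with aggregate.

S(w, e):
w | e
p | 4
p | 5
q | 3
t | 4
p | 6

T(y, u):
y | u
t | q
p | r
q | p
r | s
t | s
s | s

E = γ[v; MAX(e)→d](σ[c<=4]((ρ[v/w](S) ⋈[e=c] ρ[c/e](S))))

Stepwise |·|:
  S → 5
  ρ[v/w](S) → 5
  S → 5
  ρ[c/e](S) → 5
  (ρ[v/w](S) ⋈[e=c] ρ[c/e](S)) → 7
  σ[c<=4]((ρ[v/w](S) ⋈[e=c] ρ[c/e](S))) → 5
  γ[v; MAX(e)→d](σ[c<=4]((ρ[v/w](S) ⋈[e=c] ρ[c/e](S)))) → 3

|E| = 3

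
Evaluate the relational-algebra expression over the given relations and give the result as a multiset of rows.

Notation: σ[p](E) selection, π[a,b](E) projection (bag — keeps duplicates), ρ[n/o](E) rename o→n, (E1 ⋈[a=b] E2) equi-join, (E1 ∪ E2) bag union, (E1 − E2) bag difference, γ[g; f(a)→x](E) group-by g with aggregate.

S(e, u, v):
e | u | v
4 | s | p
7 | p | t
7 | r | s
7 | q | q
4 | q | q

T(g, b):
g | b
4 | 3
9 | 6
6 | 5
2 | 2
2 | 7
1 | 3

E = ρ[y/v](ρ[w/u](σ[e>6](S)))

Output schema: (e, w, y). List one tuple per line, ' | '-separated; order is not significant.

Per-node cardinality:
  S → 5
  σ[e>6](S) → 3
  ρ[w/u](σ[e>6](S)) → 3
  ρ[y/v](ρ[w/u](σ[e>6](S))) → 3

== RESULT ==
e | w | y
7 | p | t
7 | q | q
7 | r | s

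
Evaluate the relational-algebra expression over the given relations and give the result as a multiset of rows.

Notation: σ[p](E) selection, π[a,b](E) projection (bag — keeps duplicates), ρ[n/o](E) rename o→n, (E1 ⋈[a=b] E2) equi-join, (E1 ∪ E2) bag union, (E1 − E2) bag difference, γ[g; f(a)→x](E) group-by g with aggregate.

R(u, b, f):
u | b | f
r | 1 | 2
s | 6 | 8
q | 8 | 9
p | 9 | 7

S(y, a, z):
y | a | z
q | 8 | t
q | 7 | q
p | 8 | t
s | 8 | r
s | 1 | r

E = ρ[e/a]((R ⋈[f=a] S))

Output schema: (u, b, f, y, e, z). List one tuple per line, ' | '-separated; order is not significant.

Per-node cardinality:
  R → 4
  S → 5
  (R ⋈[f=a] S) → 4
  ρ[e/a]((R ⋈[f=a] S)) → 4

== RESULT ==
u | b | f | y | e | z
p | 9 | 7 | q | 7 | q
s | 6 | 8 | p | 8 | t
s | 6 | 8 | q | 8 | t
s | 6 | 8 | s | 8 | r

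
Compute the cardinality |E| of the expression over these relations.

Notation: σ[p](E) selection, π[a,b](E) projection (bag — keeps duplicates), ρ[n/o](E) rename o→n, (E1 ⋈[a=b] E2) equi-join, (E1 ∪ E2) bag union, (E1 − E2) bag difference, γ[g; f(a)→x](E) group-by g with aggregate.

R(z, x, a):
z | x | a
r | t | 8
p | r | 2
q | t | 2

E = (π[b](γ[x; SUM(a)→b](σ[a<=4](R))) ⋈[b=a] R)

Per-node cardinality:
  R → 3
  σ[a<=4](R) → 2
  γ[x; SUM(a)→b](σ[a<=4](R)) → 2
  π[b](γ[x; SUM(a)→b](σ[a<=4](R))) → 2
  R → 3
  (π[b](γ[x; SUM(a)→b](σ[a<=4](R))) ⋈[b=a] R) → 4

|E| = 4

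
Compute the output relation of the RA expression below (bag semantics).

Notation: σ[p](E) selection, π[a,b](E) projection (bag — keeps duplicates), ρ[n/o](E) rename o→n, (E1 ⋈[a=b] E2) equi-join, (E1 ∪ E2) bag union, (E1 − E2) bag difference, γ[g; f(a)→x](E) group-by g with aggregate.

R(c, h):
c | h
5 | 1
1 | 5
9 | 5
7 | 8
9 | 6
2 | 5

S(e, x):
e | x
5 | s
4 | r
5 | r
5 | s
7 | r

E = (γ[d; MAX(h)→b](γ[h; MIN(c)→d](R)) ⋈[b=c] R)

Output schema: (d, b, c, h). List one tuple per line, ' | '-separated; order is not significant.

Subexpression sizes:
  R → 6
  γ[h; MIN(c)→d](R) → 4
  γ[d; MAX(h)→b](γ[h; MIN(c)→d](R)) → 4
  R → 6
  (γ[d; MAX(h)→b](γ[h; MIN(c)→d](R)) ⋈[b=c] R) → 2

== RESULT ==
d | b | c | h
1 | 5 | 5 | 1
5 | 1 | 1 | 5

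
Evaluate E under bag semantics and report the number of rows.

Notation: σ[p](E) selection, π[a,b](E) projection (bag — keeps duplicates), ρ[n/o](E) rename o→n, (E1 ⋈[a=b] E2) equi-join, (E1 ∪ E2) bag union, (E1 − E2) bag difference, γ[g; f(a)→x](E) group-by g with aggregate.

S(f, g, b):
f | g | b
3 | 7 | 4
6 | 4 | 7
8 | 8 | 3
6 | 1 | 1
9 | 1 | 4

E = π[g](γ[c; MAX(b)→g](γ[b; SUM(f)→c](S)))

Row counts bottom-up:
  S → 5
  γ[b; SUM(f)→c](S) → 4
  γ[c; MAX(b)→g](γ[b; SUM(f)→c](S)) → 3
  π[g](γ[c; MAX(b)→g](γ[b; SUM(f)→c](S))) → 3

|E| = 3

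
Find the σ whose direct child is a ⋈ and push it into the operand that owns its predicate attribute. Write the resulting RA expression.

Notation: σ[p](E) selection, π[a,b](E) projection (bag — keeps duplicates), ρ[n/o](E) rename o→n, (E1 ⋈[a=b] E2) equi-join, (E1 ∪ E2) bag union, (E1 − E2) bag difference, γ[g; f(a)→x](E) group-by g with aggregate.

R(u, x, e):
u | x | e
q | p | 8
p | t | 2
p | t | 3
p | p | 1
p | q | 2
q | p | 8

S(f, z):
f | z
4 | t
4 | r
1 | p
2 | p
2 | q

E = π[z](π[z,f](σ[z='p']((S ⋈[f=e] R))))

σ filters on z, owned by the left side.
E' = π[z](π[z,f]((σ[z='p'](S) ⋈[f=e] R)))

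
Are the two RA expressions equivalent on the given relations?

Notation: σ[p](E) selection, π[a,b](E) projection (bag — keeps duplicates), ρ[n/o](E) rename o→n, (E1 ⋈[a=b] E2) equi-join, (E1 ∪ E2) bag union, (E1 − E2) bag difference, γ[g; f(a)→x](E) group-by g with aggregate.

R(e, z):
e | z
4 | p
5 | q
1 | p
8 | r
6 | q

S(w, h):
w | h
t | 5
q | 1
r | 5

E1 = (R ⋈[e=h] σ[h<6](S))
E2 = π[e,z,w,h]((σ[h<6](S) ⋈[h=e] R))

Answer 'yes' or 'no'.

E1 per-node cardinality:
  R → 5
  S → 3
  σ[h<6](S) → 3
  (R ⋈[e=h] σ[h<6](S)) → 3
E2 per-node cardinality:
  S → 3
  σ[h<6](S) → 3
  R → 5
  (σ[h<6](S) ⋈[h=e] R) → 3
  π[e,z,w,h]((σ[h<6](S) ⋈[h=e] R)) → 3

E1 and E2 produce the same multiset:
e | z | w | h
1 | p | q | 1
5 | q | r | 5
5 | q | t | 5

yes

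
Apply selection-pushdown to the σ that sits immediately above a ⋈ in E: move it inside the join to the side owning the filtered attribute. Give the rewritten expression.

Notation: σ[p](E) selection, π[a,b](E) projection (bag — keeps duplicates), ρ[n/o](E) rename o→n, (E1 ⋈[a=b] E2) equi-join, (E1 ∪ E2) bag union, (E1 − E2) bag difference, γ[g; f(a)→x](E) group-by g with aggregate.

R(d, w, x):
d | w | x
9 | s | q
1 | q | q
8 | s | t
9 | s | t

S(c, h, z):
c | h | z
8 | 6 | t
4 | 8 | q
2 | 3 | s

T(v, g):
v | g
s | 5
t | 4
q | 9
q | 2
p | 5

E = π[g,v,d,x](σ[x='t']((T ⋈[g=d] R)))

σ filters on x, owned by the right side.
E' = π[g,v,d,x]((T ⋈[g=d] σ[x='t'](R)))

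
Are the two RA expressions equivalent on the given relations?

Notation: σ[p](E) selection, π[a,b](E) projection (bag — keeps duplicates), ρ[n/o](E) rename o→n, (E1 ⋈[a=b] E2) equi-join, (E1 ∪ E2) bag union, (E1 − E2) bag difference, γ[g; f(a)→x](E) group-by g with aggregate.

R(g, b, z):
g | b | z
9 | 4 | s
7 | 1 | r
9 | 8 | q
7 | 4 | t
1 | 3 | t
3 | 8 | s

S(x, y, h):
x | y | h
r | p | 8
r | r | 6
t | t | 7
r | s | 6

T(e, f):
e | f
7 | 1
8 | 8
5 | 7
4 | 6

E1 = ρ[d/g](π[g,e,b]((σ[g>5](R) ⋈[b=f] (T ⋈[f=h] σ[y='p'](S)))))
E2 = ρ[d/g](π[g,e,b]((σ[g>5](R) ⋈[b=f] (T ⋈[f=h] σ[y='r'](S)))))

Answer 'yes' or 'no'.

E1 row counts bottom-up:
  R → 6
  σ[g>5](R) → 4
  T → 4
  S → 4
  σ[y='p'](S) → 1
  (T ⋈[f=h] σ[y='p'](S)) → 1
  (σ[g>5](R) ⋈[b=f] (T ⋈[f=h] σ[y='p'](S))) → 1
  π[g,e,b]((σ[g>5](R) ⋈[b=f] (T ⋈[f=h] σ[y='p'](S)))) → 1
  ρ[d/g](π[g,e,b]((σ[g>5](R) ⋈[b=f] (T ⋈[f=h] σ[y='p'](S))))) → 1
E2 row counts bottom-up:
  R → 6
  σ[g>5](R) → 4
  T → 4
  S → 4
  σ[y='r'](S) → 1
  (T ⋈[f=h] σ[y='r'](S)) → 1
  (σ[g>5](R) ⋈[b=f] (T ⋈[f=h] σ[y='r'](S))) → 0
  π[g,e,b]((σ[g>5](R) ⋈[b=f] (T ⋈[f=h] σ[y='r'](S)))) → 0
  ρ[d/g](π[g,e,b]((σ[g>5](R) ⋈[b=f] (T ⋈[f=h] σ[y='r'](S))))) → 0

E1 result:
d | e | b
9 | 8 | 8
E2 result:
d | e | b
(0 rows)
Witness: (9, 8, 8) appears 1× in E1 but 0× in E2.

no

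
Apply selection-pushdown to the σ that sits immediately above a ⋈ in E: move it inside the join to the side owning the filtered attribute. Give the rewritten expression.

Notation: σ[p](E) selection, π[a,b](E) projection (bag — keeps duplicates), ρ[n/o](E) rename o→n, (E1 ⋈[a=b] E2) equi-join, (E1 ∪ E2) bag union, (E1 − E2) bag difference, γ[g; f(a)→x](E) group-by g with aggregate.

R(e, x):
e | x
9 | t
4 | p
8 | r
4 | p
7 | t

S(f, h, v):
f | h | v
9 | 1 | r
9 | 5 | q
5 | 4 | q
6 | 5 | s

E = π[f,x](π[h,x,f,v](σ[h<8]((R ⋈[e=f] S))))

σ filters on h, owned by the right side.
E' = π[f,x](π[h,x,f,v]((R ⋈[e=f] σ[h<8](S))))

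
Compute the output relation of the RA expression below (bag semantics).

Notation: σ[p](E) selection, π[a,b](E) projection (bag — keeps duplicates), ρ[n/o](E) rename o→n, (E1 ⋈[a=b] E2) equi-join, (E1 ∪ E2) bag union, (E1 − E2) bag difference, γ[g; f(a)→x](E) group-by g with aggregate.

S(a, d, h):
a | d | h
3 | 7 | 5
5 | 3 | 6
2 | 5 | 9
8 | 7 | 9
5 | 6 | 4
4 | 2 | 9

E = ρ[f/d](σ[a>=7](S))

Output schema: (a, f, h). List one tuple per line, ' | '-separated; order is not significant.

Row counts bottom-up:
  S → 6
  σ[a>=7](S) → 1
  ρ[f/d](σ[a>=7](S)) → 1

== RESULT ==
a | f | h
8 | 7 | 9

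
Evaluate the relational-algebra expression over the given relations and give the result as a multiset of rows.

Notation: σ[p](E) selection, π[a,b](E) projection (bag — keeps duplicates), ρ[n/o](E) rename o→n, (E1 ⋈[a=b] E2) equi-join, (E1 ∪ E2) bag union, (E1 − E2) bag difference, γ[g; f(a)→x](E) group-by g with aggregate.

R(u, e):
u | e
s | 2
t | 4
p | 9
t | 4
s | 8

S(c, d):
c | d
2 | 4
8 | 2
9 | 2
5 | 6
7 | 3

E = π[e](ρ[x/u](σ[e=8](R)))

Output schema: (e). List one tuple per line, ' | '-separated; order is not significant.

Stepwise |·|:
  R → 5
  σ[e=8](R) → 1
  ρ[x/u](σ[e=8](R)) → 1
  π[e](ρ[x/u](σ[e=8](R))) → 1

== RESULT ==
e
8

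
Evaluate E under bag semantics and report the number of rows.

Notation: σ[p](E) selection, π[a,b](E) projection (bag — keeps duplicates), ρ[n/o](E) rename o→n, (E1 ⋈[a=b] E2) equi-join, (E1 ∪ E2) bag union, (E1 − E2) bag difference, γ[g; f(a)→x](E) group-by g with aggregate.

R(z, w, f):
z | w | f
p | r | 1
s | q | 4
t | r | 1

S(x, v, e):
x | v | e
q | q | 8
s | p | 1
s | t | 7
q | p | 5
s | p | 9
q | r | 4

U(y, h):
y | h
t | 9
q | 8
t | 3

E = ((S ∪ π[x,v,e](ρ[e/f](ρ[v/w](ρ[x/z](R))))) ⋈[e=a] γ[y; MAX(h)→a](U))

Stepwise |·|:
  S → 6
  R → 3
  ρ[x/z](R) → 3
  ρ[v/w](ρ[x/z](R)) → 3
  ρ[e/f](ρ[v/w](ρ[x/z](R))) → 3
  π[x,v,e](ρ[e/f](ρ[v/w](ρ[x/z](R)))) → 3
  (S ∪ π[x,v,e](ρ[e/f](ρ[v/w](ρ[x/z](R))))) → 9
  U → 3
  γ[y; MAX(h)→a](U) → 2
  ((S ∪ π[x,v,e](ρ[e/f](ρ[v/w](ρ[x/z](R))))) ⋈[e=a] γ[y; MAX(h)→a](U)) → 2

|E| = 2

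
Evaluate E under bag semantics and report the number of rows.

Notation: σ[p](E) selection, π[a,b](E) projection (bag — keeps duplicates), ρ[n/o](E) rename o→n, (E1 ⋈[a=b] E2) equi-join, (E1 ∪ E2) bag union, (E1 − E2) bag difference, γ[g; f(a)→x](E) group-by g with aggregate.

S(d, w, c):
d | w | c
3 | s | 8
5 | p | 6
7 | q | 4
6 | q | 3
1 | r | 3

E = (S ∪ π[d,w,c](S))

Per-node cardinality:
  S → 5
  S → 5
  π[d,w,c](S) → 5
  (S ∪ π[d,w,c](S)) → 10

|E| = 10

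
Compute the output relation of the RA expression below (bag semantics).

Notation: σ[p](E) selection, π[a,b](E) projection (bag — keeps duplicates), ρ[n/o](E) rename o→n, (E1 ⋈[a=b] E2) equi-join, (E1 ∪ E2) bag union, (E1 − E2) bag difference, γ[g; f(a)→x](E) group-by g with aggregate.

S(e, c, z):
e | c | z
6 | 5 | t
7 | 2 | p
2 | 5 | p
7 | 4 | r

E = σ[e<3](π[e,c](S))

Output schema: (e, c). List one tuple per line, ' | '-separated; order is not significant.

Stepwise |·|:
  S → 4
  π[e,c](S) → 4
  σ[e<3](π[e,c](S)) → 1

== RESULT ==
e | c
2 | 5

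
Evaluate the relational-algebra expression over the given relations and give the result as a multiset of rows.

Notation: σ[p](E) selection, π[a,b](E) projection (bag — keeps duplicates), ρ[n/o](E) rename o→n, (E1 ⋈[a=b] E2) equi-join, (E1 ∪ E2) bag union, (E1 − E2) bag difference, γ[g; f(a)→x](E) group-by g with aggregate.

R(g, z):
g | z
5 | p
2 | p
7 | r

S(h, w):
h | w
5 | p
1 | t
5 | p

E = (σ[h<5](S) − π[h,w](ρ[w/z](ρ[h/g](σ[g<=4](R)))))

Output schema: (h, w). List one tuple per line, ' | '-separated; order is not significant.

Subexpression sizes:
  S → 3
  σ[h<5](S) → 1
  R → 3
  σ[g<=4](R) → 1
  ρ[h/g](σ[g<=4](R)) → 1
  ρ[w/z](ρ[h/g](σ[g<=4](R))) → 1
  π[h,w](ρ[w/z](ρ[h/g](σ[g<=4](R)))) → 1
  (σ[h<5](S) − π[h,w](ρ[w/z](ρ[h/g](σ[g<=4](R))))) → 1

== RESULT ==
h | w
1 | t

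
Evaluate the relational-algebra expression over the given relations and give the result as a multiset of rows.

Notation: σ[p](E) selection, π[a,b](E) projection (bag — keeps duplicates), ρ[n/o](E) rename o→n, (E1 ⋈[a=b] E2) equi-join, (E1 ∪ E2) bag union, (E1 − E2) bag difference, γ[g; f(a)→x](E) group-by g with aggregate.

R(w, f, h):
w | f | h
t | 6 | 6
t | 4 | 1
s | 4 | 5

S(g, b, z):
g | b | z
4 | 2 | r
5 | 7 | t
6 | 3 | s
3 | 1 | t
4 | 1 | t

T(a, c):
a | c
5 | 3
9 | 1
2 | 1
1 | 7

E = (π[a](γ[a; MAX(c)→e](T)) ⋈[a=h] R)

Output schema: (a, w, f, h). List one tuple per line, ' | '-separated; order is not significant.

Row counts bottom-up:
  T → 4
  γ[a; MAX(c)→e](T) → 4
  π[a](γ[a; MAX(c)→e](T)) → 4
  R → 3
  (π[a](γ[a; MAX(c)→e](T)) ⋈[a=h] R) → 2

== RESULT ==
a | w | f | h
1 | t | 4 | 1
5 | s | 4 | 5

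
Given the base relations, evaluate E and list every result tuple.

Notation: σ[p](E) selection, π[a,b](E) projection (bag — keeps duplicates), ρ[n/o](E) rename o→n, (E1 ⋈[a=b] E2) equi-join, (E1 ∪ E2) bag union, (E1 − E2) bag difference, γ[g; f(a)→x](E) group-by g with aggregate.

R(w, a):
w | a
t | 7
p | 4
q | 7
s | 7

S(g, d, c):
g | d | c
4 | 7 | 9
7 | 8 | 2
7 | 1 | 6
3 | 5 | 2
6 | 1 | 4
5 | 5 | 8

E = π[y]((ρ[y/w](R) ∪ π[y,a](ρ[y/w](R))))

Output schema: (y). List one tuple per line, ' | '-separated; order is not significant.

Row counts bottom-up:
  R → 4
  ρ[y/w](R) → 4
  R → 4
  ρ[y/w](R) → 4
  π[y,a](ρ[y/w](R)) → 4
  (ρ[y/w](R) ∪ π[y,a](ρ[y/w](R))) → 8
  π[y]((ρ[y/w](R) ∪ π[y,a](ρ[y/w](R)))) → 8

== RESULT ==
y
p
p
q
q
s
s
t
t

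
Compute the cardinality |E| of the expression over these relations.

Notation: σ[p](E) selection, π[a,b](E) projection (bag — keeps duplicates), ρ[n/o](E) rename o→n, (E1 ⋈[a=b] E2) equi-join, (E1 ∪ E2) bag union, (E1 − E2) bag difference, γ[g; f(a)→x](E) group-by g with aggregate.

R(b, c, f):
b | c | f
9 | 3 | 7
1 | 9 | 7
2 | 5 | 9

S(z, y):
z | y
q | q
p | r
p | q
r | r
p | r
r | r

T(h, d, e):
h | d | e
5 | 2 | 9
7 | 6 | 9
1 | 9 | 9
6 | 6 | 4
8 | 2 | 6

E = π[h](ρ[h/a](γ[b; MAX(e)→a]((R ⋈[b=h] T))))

Subexpression sizes:
  R → 3
  T → 5
  (R ⋈[b=h] T) → 1
  γ[b; MAX(e)→a]((R ⋈[b=h] T)) → 1
  ρ[h/a](γ[b; MAX(e)→a]((R ⋈[b=h] T))) → 1
  π[h](ρ[h/a](γ[b; MAX(e)→a]((R ⋈[b=h] T)))) → 1

|E| = 1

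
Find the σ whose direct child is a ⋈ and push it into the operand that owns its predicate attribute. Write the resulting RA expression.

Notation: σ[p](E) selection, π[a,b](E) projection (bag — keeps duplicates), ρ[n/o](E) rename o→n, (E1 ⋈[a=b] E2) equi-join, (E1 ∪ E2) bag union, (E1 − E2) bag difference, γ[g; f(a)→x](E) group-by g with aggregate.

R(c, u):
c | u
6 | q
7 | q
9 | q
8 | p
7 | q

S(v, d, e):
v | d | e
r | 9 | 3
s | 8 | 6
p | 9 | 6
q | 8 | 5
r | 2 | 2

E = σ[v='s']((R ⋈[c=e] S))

σ filters on v, owned by the right side.
E' = (R ⋈[c=e] σ[v='s'](S))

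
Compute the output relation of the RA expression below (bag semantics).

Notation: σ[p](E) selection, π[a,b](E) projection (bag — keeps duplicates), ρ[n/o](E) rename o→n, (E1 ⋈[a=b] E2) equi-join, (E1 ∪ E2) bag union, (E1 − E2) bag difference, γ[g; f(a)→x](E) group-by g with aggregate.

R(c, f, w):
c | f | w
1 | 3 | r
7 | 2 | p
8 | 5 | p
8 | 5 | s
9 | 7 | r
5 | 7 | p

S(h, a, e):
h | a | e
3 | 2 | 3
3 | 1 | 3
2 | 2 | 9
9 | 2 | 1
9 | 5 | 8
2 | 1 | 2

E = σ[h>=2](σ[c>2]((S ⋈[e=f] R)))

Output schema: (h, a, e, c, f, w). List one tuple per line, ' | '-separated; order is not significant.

Row counts bottom-up:
  S → 6
  R → 6
  (S ⋈[e=f] R) → 3
  σ[c>2]((S ⋈[e=f] R)) → 1
  σ[h>=2](σ[c>2]((S ⋈[e=f] R))) → 1

== RESULT ==
h | a | e | c | f | w
2 | 1 | 2 | 7 | 2 | p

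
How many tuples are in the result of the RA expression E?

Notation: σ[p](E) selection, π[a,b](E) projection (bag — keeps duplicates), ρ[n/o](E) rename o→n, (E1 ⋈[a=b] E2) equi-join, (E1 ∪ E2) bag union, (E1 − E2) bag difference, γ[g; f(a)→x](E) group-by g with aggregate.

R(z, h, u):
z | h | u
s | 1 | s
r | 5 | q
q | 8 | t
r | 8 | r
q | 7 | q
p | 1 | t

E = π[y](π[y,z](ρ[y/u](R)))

Subexpression sizes:
  R → 6
  ρ[y/u](R) → 6
  π[y,z](ρ[y/u](R)) → 6
  π[y](π[y,z](ρ[y/u](R))) → 6

|E| = 6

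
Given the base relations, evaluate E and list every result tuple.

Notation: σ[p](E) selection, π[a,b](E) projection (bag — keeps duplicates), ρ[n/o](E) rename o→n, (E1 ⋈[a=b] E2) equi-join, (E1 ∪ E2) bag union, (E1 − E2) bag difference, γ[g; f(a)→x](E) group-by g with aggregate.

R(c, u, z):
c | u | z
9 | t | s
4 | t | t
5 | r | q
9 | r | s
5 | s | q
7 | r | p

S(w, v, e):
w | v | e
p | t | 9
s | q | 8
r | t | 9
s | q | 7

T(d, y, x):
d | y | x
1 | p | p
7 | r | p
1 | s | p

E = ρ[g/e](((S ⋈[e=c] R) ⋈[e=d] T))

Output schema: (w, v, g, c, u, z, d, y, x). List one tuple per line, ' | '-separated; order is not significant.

Row counts bottom-up:
  S → 4
  R → 6
  (S ⋈[e=c] R) → 5
  T → 3
  ((S ⋈[e=c] R) ⋈[e=d] T) → 1
  ρ[g/e](((S ⋈[e=c] R) ⋈[e=d] T)) → 1

== RESULT ==
w | v | g | c | u | z | d | y | x
s | q | 7 | 7 | r | p | 7 | r | p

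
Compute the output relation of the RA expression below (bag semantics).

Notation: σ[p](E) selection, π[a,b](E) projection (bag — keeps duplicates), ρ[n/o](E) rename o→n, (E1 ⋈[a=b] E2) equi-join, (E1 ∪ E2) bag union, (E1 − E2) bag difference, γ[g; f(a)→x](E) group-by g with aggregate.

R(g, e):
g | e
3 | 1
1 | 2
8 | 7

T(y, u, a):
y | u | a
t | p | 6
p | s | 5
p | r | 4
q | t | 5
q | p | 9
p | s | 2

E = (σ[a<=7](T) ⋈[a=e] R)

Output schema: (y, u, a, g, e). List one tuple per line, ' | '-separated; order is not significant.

Per-node cardinality:
  T → 6
  σ[a<=7](T) → 5
  R → 3
  (σ[a<=7](T) ⋈[a=e] R) → 1

== RESULT ==
y | u | a | g | e
p | s | 2 | 1 | 2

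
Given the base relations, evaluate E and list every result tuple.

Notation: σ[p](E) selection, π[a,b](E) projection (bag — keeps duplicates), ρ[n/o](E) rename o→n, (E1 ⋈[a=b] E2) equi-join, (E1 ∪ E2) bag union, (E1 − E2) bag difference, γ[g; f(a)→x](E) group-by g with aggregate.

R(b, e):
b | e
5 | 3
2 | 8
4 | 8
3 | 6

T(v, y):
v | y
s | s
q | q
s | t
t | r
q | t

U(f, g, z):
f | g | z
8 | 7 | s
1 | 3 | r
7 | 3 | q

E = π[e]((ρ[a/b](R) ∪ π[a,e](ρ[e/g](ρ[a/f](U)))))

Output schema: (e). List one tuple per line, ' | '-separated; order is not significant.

Stepwise |·|:
  R → 4
  ρ[a/b](R) → 4
  U → 3
  ρ[a/f](U) → 3
  ρ[e/g](ρ[a/f](U)) → 3
  π[a,e](ρ[e/g](ρ[a/f](U))) → 3
  (ρ[a/b](R) ∪ π[a,e](ρ[e/g](ρ[a/f](U)))) → 7
  π[e]((ρ[a/b](R) ∪ π[a,e](ρ[e/g](ρ[a/f](U))))) → 7

== RESULT ==
e
3
3
3
6
7
8
8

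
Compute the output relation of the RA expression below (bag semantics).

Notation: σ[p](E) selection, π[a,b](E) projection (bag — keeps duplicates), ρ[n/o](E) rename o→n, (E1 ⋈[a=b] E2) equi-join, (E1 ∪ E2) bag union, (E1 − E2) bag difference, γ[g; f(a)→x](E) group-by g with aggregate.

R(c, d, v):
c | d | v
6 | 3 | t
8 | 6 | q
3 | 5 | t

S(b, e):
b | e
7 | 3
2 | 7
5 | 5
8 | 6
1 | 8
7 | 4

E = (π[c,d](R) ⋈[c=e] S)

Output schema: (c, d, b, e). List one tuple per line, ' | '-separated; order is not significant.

Per-node cardinality:
  R → 3
  π[c,d](R) → 3
  S → 6
  (π[c,d](R) ⋈[c=e] S) → 3

== RESULT ==
c | d | b | e
3 | 5 | 7 | 3
6 | 3 | 8 | 6
8 | 6 | 1 | 8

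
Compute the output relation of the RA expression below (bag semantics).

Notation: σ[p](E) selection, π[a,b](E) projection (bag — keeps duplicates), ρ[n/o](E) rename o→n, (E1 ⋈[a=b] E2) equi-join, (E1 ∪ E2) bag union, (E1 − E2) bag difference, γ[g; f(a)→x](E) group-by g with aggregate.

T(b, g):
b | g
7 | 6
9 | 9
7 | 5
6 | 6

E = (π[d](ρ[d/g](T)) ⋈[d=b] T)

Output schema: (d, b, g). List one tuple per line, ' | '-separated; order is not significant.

Subexpression sizes:
  T → 4
  ρ[d/g](T) → 4
  π[d](ρ[d/g](T)) → 4
  T → 4
  (π[d](ρ[d/g](T)) ⋈[d=b] T) → 3

== RESULT ==
d | b | g
6 | 6 | 6
6 | 6 | 6
9 | 9 | 9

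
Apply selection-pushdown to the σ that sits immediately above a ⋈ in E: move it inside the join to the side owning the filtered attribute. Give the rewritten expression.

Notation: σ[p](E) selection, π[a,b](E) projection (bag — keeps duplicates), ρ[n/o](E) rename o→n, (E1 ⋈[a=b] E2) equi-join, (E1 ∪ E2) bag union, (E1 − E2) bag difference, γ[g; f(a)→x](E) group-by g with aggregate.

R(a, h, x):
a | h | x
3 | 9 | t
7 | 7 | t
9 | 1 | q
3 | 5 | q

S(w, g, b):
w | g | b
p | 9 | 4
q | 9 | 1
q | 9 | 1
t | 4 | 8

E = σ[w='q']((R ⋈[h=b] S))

σ filters on w, owned by the right side.
E' = (R ⋈[h=b] σ[w='q'](S))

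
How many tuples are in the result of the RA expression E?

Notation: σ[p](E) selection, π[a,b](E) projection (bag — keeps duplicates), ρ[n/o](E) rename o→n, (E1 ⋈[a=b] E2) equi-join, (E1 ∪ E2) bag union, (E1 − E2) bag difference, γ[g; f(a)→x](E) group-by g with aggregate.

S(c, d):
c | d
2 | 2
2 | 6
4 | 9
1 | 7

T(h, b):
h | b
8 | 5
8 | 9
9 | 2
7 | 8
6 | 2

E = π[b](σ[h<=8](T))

Stepwise |·|:
  T → 5
  σ[h<=8](T) → 4
  π[b](σ[h<=8](T)) → 4

|E| = 4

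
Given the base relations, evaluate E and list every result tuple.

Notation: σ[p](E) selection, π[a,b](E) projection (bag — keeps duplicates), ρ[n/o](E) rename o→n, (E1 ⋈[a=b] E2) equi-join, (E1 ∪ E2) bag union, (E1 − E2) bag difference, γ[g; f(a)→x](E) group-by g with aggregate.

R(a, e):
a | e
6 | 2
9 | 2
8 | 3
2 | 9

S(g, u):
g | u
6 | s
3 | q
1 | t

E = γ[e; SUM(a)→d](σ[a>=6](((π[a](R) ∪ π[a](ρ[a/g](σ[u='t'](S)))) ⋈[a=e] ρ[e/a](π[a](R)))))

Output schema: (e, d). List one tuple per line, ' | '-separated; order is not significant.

Row counts bottom-up:
  R → 4
  π[a](R) → 4
  S → 3
  σ[u='t'](S) → 1
  ρ[a/g](σ[u='t'](S)) → 1
  π[a](ρ[a/g](σ[u='t'](S))) → 1
  (π[a](R) ∪ π[a](ρ[a/g](σ[u='t'](S)))) → 5
  R → 4
  π[a](R) → 4
  ρ[e/a](π[a](R)) → 4
  ((π[a](R) ∪ π[a](ρ[a/g](σ[u='t'](S)))) ⋈[a=e] ρ[e/a](π[a](R))) → 4
  σ[a>=6](((π[a](R) ∪ π[a](ρ[a/g](σ[u='t'](S)))) ⋈[a=e] ρ[e/a](π[a](R)))) → 3
  γ[e; SUM(a)→d](σ[a>=6](((π[a](R) ∪ π[a](ρ[a/g](σ[u='t'](S)))) ⋈[a=e] ρ[e/a](π[a](R))))) → 3

== RESULT ==
e | d
6 | 6
8 | 8
9 | 9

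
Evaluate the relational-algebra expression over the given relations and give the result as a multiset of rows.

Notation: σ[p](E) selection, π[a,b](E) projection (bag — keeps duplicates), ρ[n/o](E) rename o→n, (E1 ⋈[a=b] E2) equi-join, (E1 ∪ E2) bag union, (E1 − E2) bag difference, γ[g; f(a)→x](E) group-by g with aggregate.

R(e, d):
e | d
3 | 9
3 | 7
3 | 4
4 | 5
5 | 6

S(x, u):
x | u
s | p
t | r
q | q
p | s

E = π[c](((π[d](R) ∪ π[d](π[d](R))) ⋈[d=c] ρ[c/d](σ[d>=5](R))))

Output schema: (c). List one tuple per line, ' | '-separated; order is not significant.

Row counts bottom-up:
  R → 5
  π[d](R) → 5
  R → 5
  π[d](R) → 5
  π[d](π[d](R)) → 5
  (π[d](R) ∪ π[d](π[d](R))) → 10
  R → 5
  σ[d>=5](R) → 4
  ρ[c/d](σ[d>=5](R)) → 4
  ((π[d](R) ∪ π[d](π[d](R))) ⋈[d=c] ρ[c/d](σ[d>=5](R))) → 8
  π[c](((π[d](R) ∪ π[d](π[d](R))) ⋈[d=c] ρ[c/d](σ[d>=5](R)))) → 8

== RESULT ==
c
5
5
6
6
7
7
9
9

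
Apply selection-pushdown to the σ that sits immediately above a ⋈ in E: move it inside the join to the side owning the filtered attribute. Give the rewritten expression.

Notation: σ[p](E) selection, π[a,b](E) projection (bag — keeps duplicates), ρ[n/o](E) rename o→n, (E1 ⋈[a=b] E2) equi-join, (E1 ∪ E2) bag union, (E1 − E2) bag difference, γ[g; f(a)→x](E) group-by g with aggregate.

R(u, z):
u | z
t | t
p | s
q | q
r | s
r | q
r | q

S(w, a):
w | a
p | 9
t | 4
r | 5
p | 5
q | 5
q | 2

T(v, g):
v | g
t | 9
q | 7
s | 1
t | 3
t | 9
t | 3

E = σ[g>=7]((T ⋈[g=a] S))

σ filters on g, owned by the left side.
E' = (σ[g>=7](T) ⋈[g=a] S)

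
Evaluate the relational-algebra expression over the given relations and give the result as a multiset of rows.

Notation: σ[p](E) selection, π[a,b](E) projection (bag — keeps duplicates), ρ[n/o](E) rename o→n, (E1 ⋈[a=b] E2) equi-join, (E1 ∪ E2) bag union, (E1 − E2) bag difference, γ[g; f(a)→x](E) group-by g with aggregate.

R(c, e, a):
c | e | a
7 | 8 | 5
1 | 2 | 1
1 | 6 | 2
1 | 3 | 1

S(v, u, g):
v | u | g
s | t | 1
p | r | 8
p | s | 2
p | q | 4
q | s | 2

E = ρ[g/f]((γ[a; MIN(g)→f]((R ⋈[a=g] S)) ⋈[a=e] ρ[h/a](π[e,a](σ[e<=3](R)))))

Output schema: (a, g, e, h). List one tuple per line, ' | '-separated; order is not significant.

Subexpression sizes:
  R → 4
  S → 5
  (R ⋈[a=g] S) → 4
  γ[a; MIN(g)→f]((R ⋈[a=g] S)) → 2
  R → 4
  σ[e<=3](R) → 2
  π[e,a](σ[e<=3](R)) → 2
  ρ[h/a](π[e,a](σ[e<=3](R))) → 2
  (γ[a; MIN(g)→f]((R ⋈[a=g] S)) ⋈[a=e] ρ[h/a](π[e,a](σ[e<=3](R)))) → 1
  ρ[g/f]((γ[a; MIN(g)→f]((R ⋈[a=g] S)) ⋈[a=e] ρ[h/a](π[e,a](σ[e<=3](R))))) → 1

== RESULT ==
a | g | e | h
2 | 2 | 2 | 1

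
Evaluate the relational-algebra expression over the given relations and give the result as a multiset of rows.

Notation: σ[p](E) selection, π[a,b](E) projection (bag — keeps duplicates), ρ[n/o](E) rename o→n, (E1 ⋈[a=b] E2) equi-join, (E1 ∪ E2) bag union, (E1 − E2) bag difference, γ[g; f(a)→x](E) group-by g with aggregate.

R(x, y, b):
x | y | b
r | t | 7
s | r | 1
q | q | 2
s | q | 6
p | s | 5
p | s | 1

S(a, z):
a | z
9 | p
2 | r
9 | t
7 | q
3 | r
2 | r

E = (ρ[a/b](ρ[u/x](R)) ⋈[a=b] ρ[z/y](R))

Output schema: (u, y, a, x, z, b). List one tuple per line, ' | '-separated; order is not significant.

Per-node cardinality:
  R → 6
  ρ[u/x](R) → 6
  ρ[a/b](ρ[u/x](R)) → 6
  R → 6
  ρ[z/y](R) → 6
  (ρ[a/b](ρ[u/x](R)) ⋈[a=b] ρ[z/y](R)) → 8

== RESULT ==
u | y | a | x | z | b
p | s | 1 | p | s | 1
p | s | 1 | s | r | 1
p | s | 5 | p | s | 5
q | q | 2 | q | q | 2
r | t | 7 | r | t | 7
s | q | 6 | s | q | 6
s | r | 1 | p | s | 1
s | r | 1 | s | r | 1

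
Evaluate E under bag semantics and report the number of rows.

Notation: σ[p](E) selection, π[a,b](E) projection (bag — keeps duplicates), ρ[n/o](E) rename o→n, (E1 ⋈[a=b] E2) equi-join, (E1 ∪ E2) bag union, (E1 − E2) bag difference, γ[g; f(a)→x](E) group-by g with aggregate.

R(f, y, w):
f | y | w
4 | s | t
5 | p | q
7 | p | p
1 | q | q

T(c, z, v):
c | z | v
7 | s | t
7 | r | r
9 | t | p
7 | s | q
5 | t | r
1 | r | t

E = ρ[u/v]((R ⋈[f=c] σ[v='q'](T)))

Row counts bottom-up:
  R → 4
  T → 6
  σ[v='q'](T) → 1
  (R ⋈[f=c] σ[v='q'](T)) → 1
  ρ[u/v]((R ⋈[f=c] σ[v='q'](T))) → 1

|E| = 1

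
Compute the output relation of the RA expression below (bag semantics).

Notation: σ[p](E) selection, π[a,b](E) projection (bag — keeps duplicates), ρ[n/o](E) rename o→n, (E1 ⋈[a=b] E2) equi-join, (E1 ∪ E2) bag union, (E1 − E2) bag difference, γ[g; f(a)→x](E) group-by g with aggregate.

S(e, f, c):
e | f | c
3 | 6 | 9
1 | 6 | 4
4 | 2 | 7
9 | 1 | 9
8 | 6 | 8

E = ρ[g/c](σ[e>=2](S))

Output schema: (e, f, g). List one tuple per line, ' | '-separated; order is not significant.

Subexpression sizes:
  S → 5
  σ[e>=2](S) → 4
  ρ[g/c](σ[e>=2](S)) → 4

== RESULT ==
e | f | g
3 | 6 | 9
4 | 2 | 7
8 | 6 | 8
9 | 1 | 9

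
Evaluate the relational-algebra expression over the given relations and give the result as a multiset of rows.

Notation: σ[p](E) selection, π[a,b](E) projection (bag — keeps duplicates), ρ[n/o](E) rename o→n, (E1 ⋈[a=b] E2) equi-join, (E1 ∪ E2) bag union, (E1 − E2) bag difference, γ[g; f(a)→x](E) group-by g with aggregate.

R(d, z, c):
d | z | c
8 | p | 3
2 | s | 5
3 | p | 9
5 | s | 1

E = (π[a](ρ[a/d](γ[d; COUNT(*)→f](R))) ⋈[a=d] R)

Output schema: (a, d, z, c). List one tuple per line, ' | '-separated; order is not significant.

Per-node cardinality:
  R → 4
  γ[d; COUNT(*)→f](R) → 4
  ρ[a/d](γ[d; COUNT(*)→f](R)) → 4
  π[a](ρ[a/d](γ[d; COUNT(*)→f](R))) → 4
  R → 4
  (π[a](ρ[a/d](γ[d; COUNT(*)→f](R))) ⋈[a=d] R) → 4

== RESULT ==
a | d | z | c
2 | 2 | s | 5
3 | 3 | p | 9
5 | 5 | s | 1
8 | 8 | p | 3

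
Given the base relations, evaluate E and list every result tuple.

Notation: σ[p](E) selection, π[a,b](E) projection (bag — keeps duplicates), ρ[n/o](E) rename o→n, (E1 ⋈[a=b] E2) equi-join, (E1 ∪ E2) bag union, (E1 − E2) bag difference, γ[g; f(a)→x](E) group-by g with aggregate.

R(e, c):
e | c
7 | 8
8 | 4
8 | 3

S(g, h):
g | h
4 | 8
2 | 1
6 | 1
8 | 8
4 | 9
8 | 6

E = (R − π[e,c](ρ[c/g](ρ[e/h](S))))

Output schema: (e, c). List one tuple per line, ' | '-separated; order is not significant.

Row counts bottom-up:
  R → 3
  S → 6
  ρ[e/h](S) → 6
  ρ[c/g](ρ[e/h](S)) → 6
  π[e,c](ρ[c/g](ρ[e/h](S))) → 6
  (R − π[e,c](ρ[c/g](ρ[e/h](S)))) → 2

== RESULT ==
e | c
7 | 8
8 | 3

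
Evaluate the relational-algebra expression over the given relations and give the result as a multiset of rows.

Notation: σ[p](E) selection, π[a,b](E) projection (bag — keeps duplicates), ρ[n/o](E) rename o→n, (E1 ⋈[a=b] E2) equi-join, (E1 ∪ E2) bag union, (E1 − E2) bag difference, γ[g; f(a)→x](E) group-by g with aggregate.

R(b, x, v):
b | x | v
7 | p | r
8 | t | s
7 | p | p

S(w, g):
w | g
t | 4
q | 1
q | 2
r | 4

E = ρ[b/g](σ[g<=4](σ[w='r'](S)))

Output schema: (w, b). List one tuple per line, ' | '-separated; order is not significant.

Row counts bottom-up:
  S → 4
  σ[w='r'](S) → 1
  σ[g<=4](σ[w='r'](S)) → 1
  ρ[b/g](σ[g<=4](σ[w='r'](S))) → 1

== RESULT ==
w | b
r | 4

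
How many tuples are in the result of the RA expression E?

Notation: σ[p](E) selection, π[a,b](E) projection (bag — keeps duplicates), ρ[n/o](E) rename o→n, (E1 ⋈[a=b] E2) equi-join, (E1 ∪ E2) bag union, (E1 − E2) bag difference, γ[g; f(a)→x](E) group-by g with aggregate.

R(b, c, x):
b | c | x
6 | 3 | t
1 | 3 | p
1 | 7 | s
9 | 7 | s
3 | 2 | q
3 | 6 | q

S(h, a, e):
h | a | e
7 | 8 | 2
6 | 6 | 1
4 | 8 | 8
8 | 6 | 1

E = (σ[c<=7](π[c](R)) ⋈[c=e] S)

Stepwise |·|:
  R → 6
  π[c](R) → 6
  σ[c<=7](π[c](R)) → 6
  S → 4
  (σ[c<=7](π[c](R)) ⋈[c=e] S) → 1

|E| = 1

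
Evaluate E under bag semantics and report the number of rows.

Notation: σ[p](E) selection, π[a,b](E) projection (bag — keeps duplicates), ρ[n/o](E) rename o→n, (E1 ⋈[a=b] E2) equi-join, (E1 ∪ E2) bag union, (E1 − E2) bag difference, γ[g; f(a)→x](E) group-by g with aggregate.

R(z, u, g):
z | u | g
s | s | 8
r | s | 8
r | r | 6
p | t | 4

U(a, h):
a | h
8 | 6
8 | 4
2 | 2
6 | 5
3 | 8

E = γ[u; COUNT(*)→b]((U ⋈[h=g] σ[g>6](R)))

Row counts bottom-up:
  U → 5
  R → 4
  σ[g>6](R) → 2
  (U ⋈[h=g] σ[g>6](R)) → 2
  γ[u; COUNT(*)→b]((U ⋈[h=g] σ[g>6](R))) → 1

|E| = 1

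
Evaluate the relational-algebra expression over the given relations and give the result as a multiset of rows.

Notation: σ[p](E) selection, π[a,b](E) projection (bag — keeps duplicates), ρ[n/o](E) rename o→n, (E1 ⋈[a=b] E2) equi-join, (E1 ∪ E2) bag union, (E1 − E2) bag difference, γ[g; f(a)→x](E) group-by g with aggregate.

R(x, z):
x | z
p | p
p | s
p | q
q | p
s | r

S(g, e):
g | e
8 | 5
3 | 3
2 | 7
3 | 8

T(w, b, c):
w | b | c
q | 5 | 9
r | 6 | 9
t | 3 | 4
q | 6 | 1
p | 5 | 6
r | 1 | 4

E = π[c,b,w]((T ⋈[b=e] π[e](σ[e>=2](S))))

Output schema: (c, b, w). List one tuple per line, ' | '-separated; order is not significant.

Stepwise |·|:
  T → 6
  S → 4
  σ[e>=2](S) → 4
  π[e](σ[e>=2](S)) → 4
  (T ⋈[b=e] π[e](σ[e>=2](S))) → 3
  π[c,b,w]((T ⋈[b=e] π[e](σ[e>=2](S)))) → 3

== RESULT ==
c | b | w
4 | 3 | t
6 | 5 | p
9 | 5 | q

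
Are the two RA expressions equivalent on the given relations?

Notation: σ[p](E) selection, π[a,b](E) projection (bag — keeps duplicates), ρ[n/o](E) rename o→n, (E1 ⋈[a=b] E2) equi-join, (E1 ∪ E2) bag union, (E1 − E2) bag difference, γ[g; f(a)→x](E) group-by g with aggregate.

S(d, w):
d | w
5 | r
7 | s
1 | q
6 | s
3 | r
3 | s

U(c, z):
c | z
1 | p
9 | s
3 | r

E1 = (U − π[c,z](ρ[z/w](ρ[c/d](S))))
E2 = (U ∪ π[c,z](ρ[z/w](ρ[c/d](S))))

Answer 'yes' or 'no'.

E1 stepwise |·|:
  U → 3
  S → 6
  ρ[c/d](S) → 6
  ρ[z/w](ρ[c/d](S)) → 6
  π[c,z](ρ[z/w](ρ[c/d](S))) → 6
  (U − π[c,z](ρ[z/w](ρ[c/d](S)))) → 2
E2 stepwise |·|:
  U → 3
  S → 6
  ρ[c/d](S) → 6
  ρ[z/w](ρ[c/d](S)) → 6
  π[c,z](ρ[z/w](ρ[c/d](S))) → 6
  (U ∪ π[c,z](ρ[z/w](ρ[c/d](S)))) → 9

E1 result:
c | z
1 | p
9 | s
E2 result:
c | z
1 | p
1 | q
3 | r
3 | r
3 | s
5 | r
6 | s
7 | s
9 | s
Witness: (7, 's') appears 0× in E1 but 1× in E2.

no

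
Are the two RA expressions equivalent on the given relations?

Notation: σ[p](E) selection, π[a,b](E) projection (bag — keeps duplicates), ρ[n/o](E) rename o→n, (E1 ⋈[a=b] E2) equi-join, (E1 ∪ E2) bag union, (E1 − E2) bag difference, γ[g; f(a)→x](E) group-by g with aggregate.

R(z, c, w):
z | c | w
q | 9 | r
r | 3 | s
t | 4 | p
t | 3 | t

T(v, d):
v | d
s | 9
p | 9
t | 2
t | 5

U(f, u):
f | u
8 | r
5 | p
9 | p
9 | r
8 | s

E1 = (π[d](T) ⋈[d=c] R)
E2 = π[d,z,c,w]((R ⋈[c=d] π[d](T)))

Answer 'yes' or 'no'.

E1 per-node cardinality:
  T → 4
  π[d](T) → 4
  R → 4
  (π[d](T) ⋈[d=c] R) → 2
E2 per-node cardinality:
  R → 4
  T → 4
  π[d](T) → 4
  (R ⋈[c=d] π[d](T)) → 2
  π[d,z,c,w]((R ⋈[c=d] π[d](T))) → 2

E1 and E2 produce the same multiset:
d | z | c | w
9 | q | 9 | r
9 | q | 9 | r

yes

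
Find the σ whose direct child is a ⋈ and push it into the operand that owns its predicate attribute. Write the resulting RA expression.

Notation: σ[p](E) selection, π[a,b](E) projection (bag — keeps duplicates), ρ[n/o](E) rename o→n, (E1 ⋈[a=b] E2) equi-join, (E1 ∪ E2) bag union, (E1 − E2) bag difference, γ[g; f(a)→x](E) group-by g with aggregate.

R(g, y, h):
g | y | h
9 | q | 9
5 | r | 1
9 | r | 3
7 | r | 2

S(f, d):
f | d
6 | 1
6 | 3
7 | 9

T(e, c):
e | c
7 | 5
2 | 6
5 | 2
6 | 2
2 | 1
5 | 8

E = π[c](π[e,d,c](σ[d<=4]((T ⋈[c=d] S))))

σ filters on d, owned by the right side.
E' = π[c](π[e,d,c]((T ⋈[c=d] σ[d<=4](S))))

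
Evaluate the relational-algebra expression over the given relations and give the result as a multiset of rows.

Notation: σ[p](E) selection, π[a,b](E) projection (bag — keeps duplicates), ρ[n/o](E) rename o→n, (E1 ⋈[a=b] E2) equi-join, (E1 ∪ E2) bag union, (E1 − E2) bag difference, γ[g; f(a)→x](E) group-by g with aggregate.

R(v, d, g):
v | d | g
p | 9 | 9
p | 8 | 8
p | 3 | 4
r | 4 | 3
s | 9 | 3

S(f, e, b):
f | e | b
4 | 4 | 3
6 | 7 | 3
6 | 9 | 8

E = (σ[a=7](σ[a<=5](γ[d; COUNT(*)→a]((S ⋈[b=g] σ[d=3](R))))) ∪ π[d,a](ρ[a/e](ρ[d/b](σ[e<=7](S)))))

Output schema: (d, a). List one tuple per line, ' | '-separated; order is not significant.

Stepwise |·|:
  S → 3
  R → 5
  σ[d=3](R) → 1
  (S ⋈[b=g] σ[d=3](R)) → 0
  γ[d; COUNT(*)→a]((S ⋈[b=g] σ[d=3](R))) → 0
  σ[a<=5](γ[d; COUNT(*)→a]((S ⋈[b=g] σ[d=3](R)))) → 0
  σ[a=7](σ[a<=5](γ[d; COUNT(*)→a]((S ⋈[b=g] σ[d=3](R))))) → 0
  S → 3
  σ[e<=7](S) → 2
  ρ[d/b](σ[e<=7](S)) → 2
  ρ[a/e](ρ[d/b](σ[e<=7](S))) → 2
  π[d,a](ρ[a/e](ρ[d/b](σ[e<=7](S)))) → 2
  (σ[a=7](σ[a<=5](γ[d; COUNT(*)→a]((S ⋈[b=g] σ[d=3](R))))) ∪ π[d,a](ρ[a/e](ρ[d/b](σ[e<=7](S))))) → 2

== RESULT ==
d | a
3 | 4
3 | 7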